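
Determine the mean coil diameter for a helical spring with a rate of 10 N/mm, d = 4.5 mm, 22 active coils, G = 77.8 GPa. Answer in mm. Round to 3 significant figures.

D = (Gd⁴/(8N_a·k))^(1/3) = (77.8×10³·4.5⁴/(8·22·10))^(1/3)
  = (18126.6)^(1/3) = 26.2687 mm

26.3 mm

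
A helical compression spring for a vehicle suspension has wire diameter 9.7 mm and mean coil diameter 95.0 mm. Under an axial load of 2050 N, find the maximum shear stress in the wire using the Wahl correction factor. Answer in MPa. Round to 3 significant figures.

624 MPa

Spring index C = D/d = 95.0/9.7 = 9.7938
K_W = (4C−1)/(4C−4) + 0.615/C = 38.175/35.175 + 0.0628 = 1.1481
τ₀ = 8FD/(πd³) = 8·2050·95.0/(π·9.7³) = 1.558e+06/2867.2 = 543.38 MPa
τ_max = K·τ₀ = 1.1481 × 543.38 = 623.84 MPa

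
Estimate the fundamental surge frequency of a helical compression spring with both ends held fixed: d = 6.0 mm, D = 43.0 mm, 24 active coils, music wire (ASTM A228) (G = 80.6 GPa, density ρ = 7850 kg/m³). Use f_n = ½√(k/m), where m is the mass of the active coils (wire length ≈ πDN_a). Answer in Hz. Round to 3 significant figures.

k = Gd⁴/(8D³N_a) = (80.6×10³)(6.0⁴)/(8·43.0³·24) = 6.8428 N/mm = 6842.8 N/m
Wire length L = πDN_a = π·43.0·24 = 3242.1 mm
m = ρ·(πd²/4)·L = 7850 × 28.274×10⁻⁶ m² × 3.2421 m = 0.7196 kg
f_n = ½√(k/m) = 0.5·√(6842.8/0.7196) = 0.5·√(9509.2) = 48.757 Hz

48.8 Hz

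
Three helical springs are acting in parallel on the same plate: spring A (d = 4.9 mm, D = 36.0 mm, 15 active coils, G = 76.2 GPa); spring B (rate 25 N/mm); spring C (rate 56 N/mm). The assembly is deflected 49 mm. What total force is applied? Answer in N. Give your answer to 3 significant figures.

k_A = Gd⁴/(8D³N_a) = (76.2×10³)(4.9⁴)/(8·36.0³·15) = 7.846 N/mm
Parallel: k_eq = 7.846 + 25 + 56 = 88.846 N/mm
F = k_eq·δ = 88.846·49 = 4353.5 N

4350 N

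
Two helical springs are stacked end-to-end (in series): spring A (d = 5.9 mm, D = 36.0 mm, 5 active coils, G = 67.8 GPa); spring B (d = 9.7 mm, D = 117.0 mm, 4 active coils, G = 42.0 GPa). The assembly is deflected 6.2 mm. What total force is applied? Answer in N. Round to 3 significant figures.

38.6 N

k_A = Gd⁴/(8D³N_a) = (67.8×10³)(5.9⁴)/(8·36.0³·5) = 44.022 N/mm
k_B = Gd⁴/(8D³N_a) = (42.0×10³)(9.7⁴)/(8·117.0³·4) = 7.2549 N/mm
Series: 1/k_eq = 1/44.022 + 1/7.2549 = 0.16055; k_eq = 6.2284 N/mm
F = k_eq·δ = 6.2284·6.2 = 38.616 N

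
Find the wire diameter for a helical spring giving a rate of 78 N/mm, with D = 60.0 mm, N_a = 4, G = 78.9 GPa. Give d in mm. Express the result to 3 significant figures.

d = (8D³N_a·k / G)^(1/4) = (8·60.0³·4·78 / (78.9×10³))^0.25
  = (6833.2)^0.25 = 9.0919 mm

9.09 mm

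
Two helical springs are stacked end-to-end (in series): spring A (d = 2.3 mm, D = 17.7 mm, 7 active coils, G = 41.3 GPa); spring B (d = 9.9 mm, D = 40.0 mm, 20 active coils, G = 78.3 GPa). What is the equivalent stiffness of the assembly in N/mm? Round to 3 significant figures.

k_A = Gd⁴/(8D³N_a) = (41.3×10³)(2.3⁴)/(8·17.7³·7) = 3.7218 N/mm
k_B = Gd⁴/(8D³N_a) = (78.3×10³)(9.9⁴)/(8·40.0³·20) = 73.452 N/mm
Series: 1/k_eq = 1/3.7218 + 1/73.452 = 0.2823; k_eq = 3.5423 N/mm

3.54 N/mm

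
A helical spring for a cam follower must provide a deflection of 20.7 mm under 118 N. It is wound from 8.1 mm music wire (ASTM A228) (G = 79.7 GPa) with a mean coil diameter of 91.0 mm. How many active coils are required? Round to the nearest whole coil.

10

Required rate k = F/δ = 118/20.7 = 5.7005 N/mm
N_a = Gd⁴/(8D³k) = (79.7×10³ × 8.1⁴)/(8 × 91.0³ × 5.7005)
    = 3.43082e+08 / 3.43657e+07 = 9.983 → 10 coils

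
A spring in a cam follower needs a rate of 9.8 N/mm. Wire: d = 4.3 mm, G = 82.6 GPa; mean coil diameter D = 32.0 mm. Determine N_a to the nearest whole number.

11

N_a = Gd⁴/(8D³k) = (82.6×10³ × 4.3⁴)/(8 × 32.0³ × 9.8)
    = 2.82393e+07 / 2.56901e+06 = 10.99 → 11 coils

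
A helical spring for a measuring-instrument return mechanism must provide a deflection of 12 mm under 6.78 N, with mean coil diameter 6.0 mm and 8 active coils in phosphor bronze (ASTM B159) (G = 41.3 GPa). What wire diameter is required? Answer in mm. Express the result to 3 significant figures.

Required rate k = F/δ = 6.78/12 = 0.565 N/mm
d = (8D³N_a·k / G)^(1/4) = (8·6.0³·8·0.565 / (41.3×10³))^0.25
  = (0.18912)^0.25 = 0.6595 mm

0.659 mm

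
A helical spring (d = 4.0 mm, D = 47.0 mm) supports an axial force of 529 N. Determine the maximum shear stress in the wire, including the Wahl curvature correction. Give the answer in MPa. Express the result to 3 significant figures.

Spring index C = D/d = 47.0/4.0 = 11.7500
K_W = (4C−1)/(4C−4) + 0.615/C = 46.000/43.000 + 0.0523 = 1.1221
τ₀ = 8FD/(πd³) = 8·529·47.0/(π·4.0³) = 198904/201.06 = 989.27 MPa
τ_max = K·τ₀ = 1.1221 × 989.27 = 1110.1 MPa

1110 MPa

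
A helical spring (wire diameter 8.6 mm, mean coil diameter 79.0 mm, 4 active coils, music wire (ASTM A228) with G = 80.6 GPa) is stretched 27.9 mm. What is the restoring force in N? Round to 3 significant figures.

780 N

k = Gd⁴/(8D³N_a) = (80.6×10³)(8.6⁴)/(8·79.0³·4) = 27.945 N/mm
F = k·δ = 27.945 × 27.9 = 779.65 N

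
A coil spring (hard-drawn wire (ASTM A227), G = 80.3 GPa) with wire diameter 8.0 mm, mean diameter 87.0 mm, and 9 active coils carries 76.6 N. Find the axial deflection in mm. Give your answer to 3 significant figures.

11.0 mm

k = Gd⁴/(8D³N_a) = (80.3×10³)(8.0⁴)/(8·87.0³·9) = 6.9372 N/mm
δ = F/k = 76.6 / 6.9372 = 11.042 mm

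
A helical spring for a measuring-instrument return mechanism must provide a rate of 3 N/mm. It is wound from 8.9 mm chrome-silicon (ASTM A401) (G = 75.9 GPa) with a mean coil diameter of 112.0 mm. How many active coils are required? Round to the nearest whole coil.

14

N_a = Gd⁴/(8D³k) = (75.9×10³ × 8.9⁴)/(8 × 112.0³ × 3)
    = 4.76214e+08 / 3.37183e+07 = 14.12 → 14 coils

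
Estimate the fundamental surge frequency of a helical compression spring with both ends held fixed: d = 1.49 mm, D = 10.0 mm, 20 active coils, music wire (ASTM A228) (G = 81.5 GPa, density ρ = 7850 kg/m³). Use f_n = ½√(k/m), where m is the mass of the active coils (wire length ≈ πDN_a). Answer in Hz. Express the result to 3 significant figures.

k = Gd⁴/(8D³N_a) = (81.5×10³)(1.49⁴)/(8·10.0³·20) = 2.5106 N/mm = 2510.6 N/m
Wire length L = πDN_a = π·10.0·20 = 628.32 mm
m = ρ·(πd²/4)·L = 7850 × 1.7437×10⁻⁶ m² × 0.62832 m = 0.0086003 kg
f_n = ½√(k/m) = 0.5·√(2510.6/0.0086003) = 0.5·√(2.9192e+05) = 270.15 Hz

270 Hz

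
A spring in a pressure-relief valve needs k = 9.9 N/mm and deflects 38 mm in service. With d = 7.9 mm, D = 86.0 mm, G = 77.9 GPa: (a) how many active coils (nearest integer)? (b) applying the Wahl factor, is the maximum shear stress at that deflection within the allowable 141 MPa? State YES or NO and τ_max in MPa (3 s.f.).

(a) 6 coils; (b) NO, τ_max = 190 MPa

N_a = Gd⁴/(8D³k) = (77.9×10³)(7.9⁴)/(8·86.0³·9.9) = 6.023 → N_a = 6
Actual rate k = Gd⁴/(8D³·6) = 9.9382 N/mm
Working load F = kδ = 9.9382·38 = 377.65 N
C = 86.0/7.9 = 10.8861; K_W = (4C−1)/(4C−4)+0.615/C = 1.1324
τ_max = K_W·8FD/(πd³) = 1.1324·167.75 = 189.95 MPa
τ_max > 141 MPa → exceeds allowable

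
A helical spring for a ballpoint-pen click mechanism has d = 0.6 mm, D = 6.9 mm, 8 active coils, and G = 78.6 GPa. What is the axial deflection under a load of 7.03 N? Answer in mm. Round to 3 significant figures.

k = Gd⁴/(8D³N_a) = (78.6×10³)(0.6⁴)/(8·6.9³·8) = 0.48451 N/mm
δ = F/k = 7.03 / 0.48451 = 14.51 mm

14.5 mm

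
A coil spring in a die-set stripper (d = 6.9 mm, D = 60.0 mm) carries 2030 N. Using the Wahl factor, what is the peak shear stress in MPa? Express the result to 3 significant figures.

Spring index C = D/d = 60.0/6.9 = 8.6957
K_W = (4C−1)/(4C−4) + 0.615/C = 33.783/30.783 + 0.0707 = 1.1682
τ₀ = 8FD/(πd³) = 8·2030·60.0/(π·6.9³) = 974400/1032 = 944.15 MPa
τ_max = K·τ₀ = 1.1682 × 944.15 = 1102.9 MPa

1100 MPa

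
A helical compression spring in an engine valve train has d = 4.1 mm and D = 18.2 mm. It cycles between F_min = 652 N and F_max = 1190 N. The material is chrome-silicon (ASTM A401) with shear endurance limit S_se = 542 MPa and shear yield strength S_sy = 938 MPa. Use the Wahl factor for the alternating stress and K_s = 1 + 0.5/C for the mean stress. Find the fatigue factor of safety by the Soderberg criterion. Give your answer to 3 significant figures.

0.842

C = D/d = 18.2/4.1 = 4.4390; K_W = (4C−1)/(4C−4)+0.615/C = 1.3566; K_s = 1+0.5/C = 1.1126
F_a = (F_max−F_min)/2 = 269 N; F_m = (F_max+F_min)/2 = 921 N
τ_a = K_W·8F_aD/(πd³) = 1.3566 × 180.89 = 245.4 MPa
τ_m = K_s·8F_mD/(πd³) = 1.1126 × 619.33 = 689.09 MPa
Soderberg: 1/n_f = τ_a/S_se + τ_m/S_sy = 245.4/542 + 689.09/938 = 0.45277 + 0.73463 = 1.1874
n_f = 1/1.1874 = 0.8422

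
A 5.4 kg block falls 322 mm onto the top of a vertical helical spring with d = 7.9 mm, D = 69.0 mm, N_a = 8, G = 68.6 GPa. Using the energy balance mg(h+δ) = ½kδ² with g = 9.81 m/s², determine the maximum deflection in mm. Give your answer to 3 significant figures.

56.1 mm

k = Gd⁴/(8D³N_a) = (68.6×10³)(7.9⁴)/(8·69.0³·8) = 12.709 N/mm
W = mg = 5.4 × 9.81 = 52.974 N
½kδ² − Wδ − Wh = 0 → δ = (W + √(W² + 2kWh))/k
δ = (52.974 + √(2806.2 + 433565))/12.709 = (52.974 + 660.58)/12.709 = 56.147 mm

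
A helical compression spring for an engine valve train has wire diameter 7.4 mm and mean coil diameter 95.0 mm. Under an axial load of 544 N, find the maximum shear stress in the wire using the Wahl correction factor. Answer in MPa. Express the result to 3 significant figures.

361 MPa

Spring index C = D/d = 95.0/7.4 = 12.8378
K_W = (4C−1)/(4C−4) + 0.615/C = 50.351/47.351 + 0.0479 = 1.1113
τ₀ = 8FD/(πd³) = 8·544·95.0/(π·7.4³) = 413440/1273 = 324.76 MPa
τ_max = K·τ₀ = 1.1113 × 324.76 = 360.9 MPa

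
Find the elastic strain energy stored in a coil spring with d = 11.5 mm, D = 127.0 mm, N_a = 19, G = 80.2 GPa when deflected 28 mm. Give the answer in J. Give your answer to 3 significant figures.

k = Gd⁴/(8D³N_a) = (80.2×10³)(11.5⁴)/(8·127.0³·19) = 4.5052 N/mm
U = ½kδ² = 0.5 × 4.5052 × 28² = 1766 N·mm = 1.766 J

1.77 J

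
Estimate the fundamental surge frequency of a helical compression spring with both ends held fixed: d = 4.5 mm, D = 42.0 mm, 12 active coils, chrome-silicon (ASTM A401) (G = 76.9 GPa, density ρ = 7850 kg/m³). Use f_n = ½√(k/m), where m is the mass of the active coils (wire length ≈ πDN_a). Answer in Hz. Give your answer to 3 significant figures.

k = Gd⁴/(8D³N_a) = (76.9×10³)(4.5⁴)/(8·42.0³·12) = 4.4336 N/mm = 4433.6 N/m
Wire length L = πDN_a = π·42.0·12 = 1583.4 mm
m = ρ·(πd²/4)·L = 7850 × 15.904×10⁻⁶ m² × 1.5834 m = 0.19768 kg
f_n = ½√(k/m) = 0.5·√(4433.6/0.19768) = 0.5·√(22428) = 74.88 Hz

74.9 Hz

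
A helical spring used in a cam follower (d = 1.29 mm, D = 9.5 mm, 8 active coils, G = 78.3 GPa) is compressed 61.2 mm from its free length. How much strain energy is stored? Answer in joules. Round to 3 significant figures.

k = Gd⁴/(8D³N_a) = (78.3×10³)(1.29⁴)/(8·9.5³·8) = 3.9516 N/mm
U = ½kδ² = 0.5 × 3.9516 × 61.2² = 7400.2 N·mm = 7.4002 J

7.40 J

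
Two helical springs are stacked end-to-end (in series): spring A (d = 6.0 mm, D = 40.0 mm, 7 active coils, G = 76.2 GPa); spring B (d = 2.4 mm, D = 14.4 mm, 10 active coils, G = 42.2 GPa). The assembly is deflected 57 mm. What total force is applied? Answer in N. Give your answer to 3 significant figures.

275 N

k_A = Gd⁴/(8D³N_a) = (76.2×10³)(6.0⁴)/(8·40.0³·7) = 27.554 N/mm
k_B = Gd⁴/(8D³N_a) = (42.2×10³)(2.4⁴)/(8·14.4³·10) = 5.8611 N/mm
Series: 1/k_eq = 1/27.554 + 1/5.8611 = 0.20691; k_eq = 4.8331 N/mm
F = k_eq·δ = 4.8331·57 = 275.48 N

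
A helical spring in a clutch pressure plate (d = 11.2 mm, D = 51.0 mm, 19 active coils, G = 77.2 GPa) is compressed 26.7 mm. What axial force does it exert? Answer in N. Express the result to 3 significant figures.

1610 N

k = Gd⁴/(8D³N_a) = (77.2×10³)(11.2⁴)/(8·51.0³·19) = 60.247 N/mm
F = k·δ = 60.247 × 26.7 = 1608.6 N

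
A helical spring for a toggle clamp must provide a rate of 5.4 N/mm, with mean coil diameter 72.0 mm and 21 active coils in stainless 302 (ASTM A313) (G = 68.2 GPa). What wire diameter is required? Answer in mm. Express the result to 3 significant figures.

8.39 mm

d = (8D³N_a·k / G)^(1/4) = (8·72.0³·21·5.4 / (68.2×10³))^0.25
  = (4965)^0.25 = 8.3942 mm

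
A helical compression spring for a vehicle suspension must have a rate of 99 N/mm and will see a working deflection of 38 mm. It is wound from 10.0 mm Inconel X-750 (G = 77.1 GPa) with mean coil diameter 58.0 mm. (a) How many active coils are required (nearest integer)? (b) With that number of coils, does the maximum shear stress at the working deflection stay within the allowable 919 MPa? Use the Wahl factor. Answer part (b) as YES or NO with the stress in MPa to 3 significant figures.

N_a = Gd⁴/(8D³k) = (77.1×10³)(10.0⁴)/(8·58.0³·99) = 4.989 → N_a = 5
Actual rate k = Gd⁴/(8D³·5) = 98.789 N/mm
Working load F = kδ = 98.789·38 = 3754 N
C = 58.0/10.0 = 5.8000; K_W = (4C−1)/(4C−4)+0.615/C = 1.2623
τ_max = K_W·8FD/(πd³) = 1.2623·554.45 = 699.87 MPa
τ_max ≤ 919 MPa → acceptable

(a) 5 coils; (b) YES, τ_max = 700 MPa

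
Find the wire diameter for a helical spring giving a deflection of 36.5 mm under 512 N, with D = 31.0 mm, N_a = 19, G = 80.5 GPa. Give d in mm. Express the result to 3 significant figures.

Required rate k = F/δ = 512/36.5 = 14.027 N/mm
d = (8D³N_a·k / G)^(1/4) = (8·31.0³·19·14.027 / (80.5×10³))^0.25
  = (789.06)^0.25 = 5.3000 mm

5.30 mm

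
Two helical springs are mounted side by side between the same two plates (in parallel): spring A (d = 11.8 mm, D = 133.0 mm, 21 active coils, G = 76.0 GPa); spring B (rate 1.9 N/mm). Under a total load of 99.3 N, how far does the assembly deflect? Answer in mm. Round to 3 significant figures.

k_A = Gd⁴/(8D³N_a) = (76.0×10³)(11.8⁴)/(8·133.0³·21) = 3.728 N/mm
Parallel: k_eq = 3.728 + 1.9 = 5.628 N/mm
δ = F/k_eq = 99.3/5.628 = 17.644 mm

17.6 mm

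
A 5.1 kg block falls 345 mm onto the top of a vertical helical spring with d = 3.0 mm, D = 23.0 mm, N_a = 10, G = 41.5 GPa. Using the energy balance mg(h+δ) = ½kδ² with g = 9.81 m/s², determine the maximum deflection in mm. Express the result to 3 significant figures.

116 mm

k = Gd⁴/(8D³N_a) = (41.5×10³)(3.0⁴)/(8·23.0³·10) = 3.4535 N/mm
W = mg = 5.1 × 9.81 = 50.031 N
½kδ² − Wδ − Wh = 0 → δ = (W + √(W² + 2kWh))/k
δ = (50.031 + √(2503.1 + 119220))/3.4535 = (50.031 + 348.89)/3.4535 = 115.51 mm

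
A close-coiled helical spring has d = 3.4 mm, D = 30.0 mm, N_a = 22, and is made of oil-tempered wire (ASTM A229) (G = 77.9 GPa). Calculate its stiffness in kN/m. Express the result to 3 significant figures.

2.19 kN/m

k = Gd⁴/(8D³N_a) = (77.9×10³ × 3.4⁴) / (8 × 30.0³ × 22)
  = 1.04101e+07 / 4.752e+06 = 2.1907 N/mm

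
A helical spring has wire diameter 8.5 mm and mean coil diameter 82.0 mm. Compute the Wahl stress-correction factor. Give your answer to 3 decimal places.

C = D/d = 82.0/8.5 = 9.6471
K_W = (4C−1)/(4C−4) + 0.615/C = 37.588/34.588 + 0.0638 = 1.1505

1.150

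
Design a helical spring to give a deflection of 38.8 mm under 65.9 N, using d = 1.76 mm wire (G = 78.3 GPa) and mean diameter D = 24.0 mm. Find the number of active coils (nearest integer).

4

Required rate k = F/δ = 65.9/38.8 = 1.6985 N/mm
N_a = Gd⁴/(8D³k) = (78.3×10³ × 1.76⁴)/(8 × 24.0³ × 1.6985)
    = 751298 / 187835 = 4 → 4 coils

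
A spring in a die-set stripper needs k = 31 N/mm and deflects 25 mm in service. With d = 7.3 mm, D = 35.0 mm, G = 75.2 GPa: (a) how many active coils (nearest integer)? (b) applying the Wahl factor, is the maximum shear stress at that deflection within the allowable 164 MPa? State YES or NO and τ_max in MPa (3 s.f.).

N_a = Gd⁴/(8D³k) = (75.2×10³)(7.3⁴)/(8·35.0³·31) = 20.08 → N_a = 20
Actual rate k = Gd⁴/(8D³·20) = 31.13 N/mm
Working load F = kδ = 31.13·25 = 778.26 N
C = 35.0/7.3 = 4.7945; K_W = (4C−1)/(4C−4)+0.615/C = 1.3259
τ_max = K_W·8FD/(πd³) = 1.3259·178.31 = 236.42 MPa
τ_max > 164 MPa → exceeds allowable

(a) 20 coils; (b) NO, τ_max = 236 MPa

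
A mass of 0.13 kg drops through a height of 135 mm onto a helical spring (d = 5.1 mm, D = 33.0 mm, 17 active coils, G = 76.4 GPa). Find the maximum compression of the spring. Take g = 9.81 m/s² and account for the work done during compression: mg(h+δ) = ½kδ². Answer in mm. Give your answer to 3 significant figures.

k = Gd⁴/(8D³N_a) = (76.4×10³)(5.1⁴)/(8·33.0³·17) = 10.575 N/mm
W = mg = 0.13 × 9.81 = 1.2753 N
½kδ² − Wδ − Wh = 0 → δ = (W + √(W² + 2kWh))/k
δ = (1.2753 + √(1.6264 + 3641.41))/10.575 = (1.2753 + 60.358)/10.575 = 5.828 mm

5.83 mm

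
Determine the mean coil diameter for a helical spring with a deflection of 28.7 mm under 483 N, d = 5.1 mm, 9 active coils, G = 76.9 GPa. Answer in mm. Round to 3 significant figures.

Required rate k = F/δ = 483/28.7 = 16.829 N/mm
D = (Gd⁴/(8N_a·k))^(1/3) = (76.9×10³·5.1⁴/(8·9·16.829))^(1/3)
  = (42934.8)^(1/3) = 35.0163 mm

35.0 mm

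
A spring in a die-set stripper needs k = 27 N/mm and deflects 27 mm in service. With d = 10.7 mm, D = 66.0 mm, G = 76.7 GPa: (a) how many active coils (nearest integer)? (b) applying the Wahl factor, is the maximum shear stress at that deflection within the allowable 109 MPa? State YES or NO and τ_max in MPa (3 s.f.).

N_a = Gd⁴/(8D³k) = (76.7×10³)(10.7⁴)/(8·66.0³·27) = 16.19 → N_a = 16
Actual rate k = Gd⁴/(8D³·16) = 27.321 N/mm
Working load F = kδ = 27.321·27 = 737.65 N
C = 66.0/10.7 = 6.1682; K_W = (4C−1)/(4C−4)+0.615/C = 1.2448
τ_max = K_W·8FD/(πd³) = 1.2448·101.2 = 125.98 MPa
τ_max > 109 MPa → exceeds allowable

(a) 16 coils; (b) NO, τ_max = 126 MPa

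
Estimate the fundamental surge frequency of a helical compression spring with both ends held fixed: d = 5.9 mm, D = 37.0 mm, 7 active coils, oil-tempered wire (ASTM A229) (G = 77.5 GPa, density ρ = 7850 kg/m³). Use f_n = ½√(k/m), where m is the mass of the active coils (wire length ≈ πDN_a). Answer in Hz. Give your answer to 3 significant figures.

218 Hz

k = Gd⁴/(8D³N_a) = (77.5×10³)(5.9⁴)/(8·37.0³·7) = 33.107 N/mm = 33107 N/m
Wire length L = πDN_a = π·37.0·7 = 813.67 mm
m = ρ·(πd²/4)·L = 7850 × 27.34×10⁻⁶ m² × 0.81367 m = 0.17463 kg
f_n = ½√(k/m) = 0.5·√(33107/0.17463) = 0.5·√(1.8958e+05) = 217.71 Hz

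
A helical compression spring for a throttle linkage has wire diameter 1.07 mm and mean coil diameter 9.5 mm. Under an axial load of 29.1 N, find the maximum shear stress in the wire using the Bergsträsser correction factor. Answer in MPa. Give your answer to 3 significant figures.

663 MPa

Spring index C = D/d = 9.5/1.07 = 8.8785
K_B = (4C+2)/(4C−3) = 37.514/32.514 = 1.1538
τ₀ = 8FD/(πd³) = 8·29.1·9.5/(π·1.07³) = 2211.6/3.8486 = 574.65 MPa
τ_max = K·τ₀ = 1.1538 × 574.65 = 663.02 MPa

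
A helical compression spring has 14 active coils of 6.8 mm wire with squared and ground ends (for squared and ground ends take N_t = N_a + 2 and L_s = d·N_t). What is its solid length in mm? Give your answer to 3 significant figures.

109 mm

squared and ground ends: N_t = N_a + 2 = 14 + 2 = 16
L_s = d·N_t = 6.8 × 16 = 108.8 mm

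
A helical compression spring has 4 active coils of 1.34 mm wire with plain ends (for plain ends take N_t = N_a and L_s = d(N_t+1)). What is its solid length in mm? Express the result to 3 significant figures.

6.70 mm

plain ends: N_t = N_a = 4
L_s = d·(N_t+1) = 1.34 × 5 = 6.7 mm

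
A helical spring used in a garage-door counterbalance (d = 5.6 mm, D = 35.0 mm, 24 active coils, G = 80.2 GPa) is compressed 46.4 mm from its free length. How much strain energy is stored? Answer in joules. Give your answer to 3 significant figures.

10.3 J

k = Gd⁴/(8D³N_a) = (80.2×10³)(5.6⁴)/(8·35.0³·24) = 9.5812 N/mm
U = ½kδ² = 0.5 × 9.5812 × 46.4² = 10314 N·mm = 10.314 J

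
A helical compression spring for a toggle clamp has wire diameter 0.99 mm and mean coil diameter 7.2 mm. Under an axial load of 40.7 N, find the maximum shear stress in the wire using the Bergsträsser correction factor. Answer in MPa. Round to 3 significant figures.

916 MPa

Spring index C = D/d = 7.2/0.99 = 7.2727
K_B = (4C+2)/(4C−3) = 31.091/26.091 = 1.1916
τ₀ = 8FD/(πd³) = 8·40.7·7.2/(π·0.99³) = 2344.32/3.0483 = 769.06 MPa
τ_max = K·τ₀ = 1.1916 × 769.06 = 916.44 MPa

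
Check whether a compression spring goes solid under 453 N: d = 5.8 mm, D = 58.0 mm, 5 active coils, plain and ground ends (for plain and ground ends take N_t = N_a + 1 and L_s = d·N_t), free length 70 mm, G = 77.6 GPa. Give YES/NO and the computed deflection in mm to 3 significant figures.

k = Gd⁴/(8D³N_a) = (77.6×10³)(5.8⁴)/(8·58.0³·5) = 11.252 N/mm
N_t = 6; L_s = 5.8·6 = 34.8 mm; δ_solid = L₀ − L_s = 70 − 34.8 = 35.2 mm
δ = F/k = 453/11.252 = 40.26 mm
δ ≥ δ_solid → spring goes solid

YES, δ = 40.3 mm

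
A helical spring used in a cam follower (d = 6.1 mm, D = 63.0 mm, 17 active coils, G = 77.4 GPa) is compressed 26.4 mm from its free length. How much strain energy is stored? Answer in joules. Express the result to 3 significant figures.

k = Gd⁴/(8D³N_a) = (77.4×10³)(6.1⁴)/(8·63.0³·17) = 3.1514 N/mm
U = ½kδ² = 0.5 × 3.1514 × 26.4² = 1098.2 N·mm = 1.0982 J

1.10 J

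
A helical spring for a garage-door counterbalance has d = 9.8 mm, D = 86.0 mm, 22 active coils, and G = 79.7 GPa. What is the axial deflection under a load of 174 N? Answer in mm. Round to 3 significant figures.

k = Gd⁴/(8D³N_a) = (79.7×10³)(9.8⁴)/(8·86.0³·22) = 6.5668 N/mm
δ = F/k = 174 / 6.5668 = 26.497 mm

26.5 mm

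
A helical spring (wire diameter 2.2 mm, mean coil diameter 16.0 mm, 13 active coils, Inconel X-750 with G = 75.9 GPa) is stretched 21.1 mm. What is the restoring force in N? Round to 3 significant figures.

k = Gd⁴/(8D³N_a) = (75.9×10³)(2.2⁴)/(8·16.0³·13) = 4.1739 N/mm
F = k·δ = 4.1739 × 21.1 = 88.069 N

88.1 N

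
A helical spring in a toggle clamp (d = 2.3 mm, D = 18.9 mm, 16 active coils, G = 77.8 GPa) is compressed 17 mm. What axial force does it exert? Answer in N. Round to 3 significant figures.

42.8 N

k = Gd⁴/(8D³N_a) = (77.8×10³)(2.3⁴)/(8·18.9³·16) = 2.5194 N/mm
F = k·δ = 2.5194 × 17 = 42.83 N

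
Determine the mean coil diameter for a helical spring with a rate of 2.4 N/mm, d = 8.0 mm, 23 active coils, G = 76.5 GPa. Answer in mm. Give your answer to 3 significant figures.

89.2 mm

D = (Gd⁴/(8N_a·k))^(1/3) = (76.5×10³·8.0⁴/(8·23·2.4))^(1/3)
  = (709565)^(1/3) = 89.1930 mm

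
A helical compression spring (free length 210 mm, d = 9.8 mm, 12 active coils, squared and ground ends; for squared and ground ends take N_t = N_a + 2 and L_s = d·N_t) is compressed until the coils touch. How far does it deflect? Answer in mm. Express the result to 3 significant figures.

72.8 mm

N_t = 14; L_s = 9.8·14 = 137.2 mm
δ_solid = L₀ − L_s = 210 − 137.2 = 72.8 mm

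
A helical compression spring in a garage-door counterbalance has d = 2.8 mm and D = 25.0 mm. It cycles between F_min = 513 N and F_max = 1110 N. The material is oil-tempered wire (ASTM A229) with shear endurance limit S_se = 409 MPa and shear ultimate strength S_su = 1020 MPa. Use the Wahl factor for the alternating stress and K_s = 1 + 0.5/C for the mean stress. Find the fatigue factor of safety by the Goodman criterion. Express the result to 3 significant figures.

0.204

C = D/d = 25.0/2.8 = 8.9286; K_W = (4C−1)/(4C−4)+0.615/C = 1.1635; K_s = 1+0.5/C = 1.0560
F_a = (F_max−F_min)/2 = 298.5 N; F_m = (F_max+F_min)/2 = 811.5 N
τ_a = K_W·8F_aD/(πd³) = 1.1635 × 865.67 = 1007.2 MPa
τ_m = K_s·8F_mD/(πd³) = 1.0560 × 2353.4 = 2485.2 MPa
Goodman: 1/n_f = τ_a/S_se + τ_m/S_su = 1007.2/409 + 2485.2/1020 = 2.46254 + 2.43645 = 4.899
n_f = 1/4.899 = 0.2041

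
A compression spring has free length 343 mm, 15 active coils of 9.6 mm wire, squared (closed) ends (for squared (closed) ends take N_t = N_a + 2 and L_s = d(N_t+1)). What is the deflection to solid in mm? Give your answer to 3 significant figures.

170 mm

N_t = 17; L_s = 9.6·18 = 172.8 mm
δ_solid = L₀ − L_s = 343 − 172.8 = 170.2 mm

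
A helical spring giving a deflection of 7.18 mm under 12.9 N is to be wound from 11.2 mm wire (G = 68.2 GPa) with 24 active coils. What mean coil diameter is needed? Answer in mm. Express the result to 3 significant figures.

146 mm

Required rate k = F/δ = 12.9/7.18 = 1.7967 N/mm
D = (Gd⁴/(8N_a·k))^(1/3) = (68.2×10³·11.2⁴/(8·24·1.7967))^(1/3)
  = (3.11093e+06)^(1/3) = 145.9811 mm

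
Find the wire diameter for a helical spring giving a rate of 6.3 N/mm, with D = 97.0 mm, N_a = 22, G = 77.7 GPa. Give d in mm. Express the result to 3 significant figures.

d = (8D³N_a·k / G)^(1/4) = (8·97.0³·22·6.3 / (77.7×10³))^0.25
  = (13024)^0.25 = 10.6828 mm

10.7 mm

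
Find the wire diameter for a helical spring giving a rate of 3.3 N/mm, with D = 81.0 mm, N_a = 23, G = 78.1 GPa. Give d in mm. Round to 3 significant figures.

8.02 mm

d = (8D³N_a·k / G)^(1/4) = (8·81.0³·23·3.3 / (78.1×10³))^0.25
  = (4131.8)^0.25 = 8.0174 mm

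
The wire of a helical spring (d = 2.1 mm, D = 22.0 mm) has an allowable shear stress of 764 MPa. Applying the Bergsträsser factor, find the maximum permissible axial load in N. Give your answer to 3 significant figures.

C = D/d = 22.0/2.1 = 10.4762
K_B = (4C+2)/(4C−3) = 43.905/38.905 = 1.1285
τ_max = K·8FD/(πd³) → F_max = τ_allow·πd³/(8DK)
F_max = 764·π·2.1³/(8·22.0·1.1285) = 22228/198.62 = 111.91 N

112 N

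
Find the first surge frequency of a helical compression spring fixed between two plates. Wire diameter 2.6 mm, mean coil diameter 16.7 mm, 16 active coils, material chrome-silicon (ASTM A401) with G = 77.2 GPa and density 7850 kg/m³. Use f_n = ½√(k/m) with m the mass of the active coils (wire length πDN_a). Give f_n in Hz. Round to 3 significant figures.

206 Hz

k = Gd⁴/(8D³N_a) = (77.2×10³)(2.6⁴)/(8·16.7³·16) = 5.9177 N/mm = 5917.7 N/m
Wire length L = πDN_a = π·16.7·16 = 839.43 mm
m = ρ·(πd²/4)·L = 7850 × 5.3093×10⁻⁶ m² × 0.83943 m = 0.034986 kg
f_n = ½√(k/m) = 0.5·√(5917.7/0.034986) = 0.5·√(1.6914e+05) = 205.64 Hz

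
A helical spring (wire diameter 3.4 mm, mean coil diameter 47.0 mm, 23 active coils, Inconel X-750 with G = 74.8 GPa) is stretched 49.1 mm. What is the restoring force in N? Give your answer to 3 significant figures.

25.7 N

k = Gd⁴/(8D³N_a) = (74.8×10³)(3.4⁴)/(8·47.0³·23) = 0.52325 N/mm
F = k·δ = 0.52325 × 49.1 = 25.691 N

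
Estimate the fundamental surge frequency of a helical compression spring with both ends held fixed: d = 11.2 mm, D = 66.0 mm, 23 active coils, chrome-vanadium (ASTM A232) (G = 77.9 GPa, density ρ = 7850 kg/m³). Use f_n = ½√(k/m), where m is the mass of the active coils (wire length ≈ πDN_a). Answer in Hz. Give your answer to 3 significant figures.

39.6 Hz

k = Gd⁴/(8D³N_a) = (77.9×10³)(11.2⁴)/(8·66.0³·23) = 23.172 N/mm = 23172 N/m
Wire length L = πDN_a = π·66.0·23 = 4768.9 mm
m = ρ·(πd²/4)·L = 7850 × 98.52×10⁻⁶ m² × 4.7689 m = 3.6882 kg
f_n = ½√(k/m) = 0.5·√(23172/3.6882) = 0.5·√(6282.6) = 39.632 Hz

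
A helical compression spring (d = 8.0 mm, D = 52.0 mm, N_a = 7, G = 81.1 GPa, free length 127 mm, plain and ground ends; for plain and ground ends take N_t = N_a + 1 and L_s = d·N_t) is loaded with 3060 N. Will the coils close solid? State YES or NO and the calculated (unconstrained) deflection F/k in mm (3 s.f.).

YES, δ = 72.5 mm

k = Gd⁴/(8D³N_a) = (81.1×10³)(8.0⁴)/(8·52.0³·7) = 42.187 N/mm
N_t = 8; L_s = 8.0·8 = 64 mm; δ_solid = L₀ − L_s = 127 − 64 = 63 mm
δ = F/k = 3060/42.187 = 72.534 mm
δ ≥ δ_solid → spring goes solid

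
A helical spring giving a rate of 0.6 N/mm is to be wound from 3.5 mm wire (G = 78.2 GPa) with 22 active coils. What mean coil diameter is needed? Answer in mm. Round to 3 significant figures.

48.1 mm

D = (Gd⁴/(8N_a·k))^(1/3) = (78.2×10³·3.5⁴/(8·22·0.6))^(1/3)
  = (111126)^(1/3) = 48.0771 mm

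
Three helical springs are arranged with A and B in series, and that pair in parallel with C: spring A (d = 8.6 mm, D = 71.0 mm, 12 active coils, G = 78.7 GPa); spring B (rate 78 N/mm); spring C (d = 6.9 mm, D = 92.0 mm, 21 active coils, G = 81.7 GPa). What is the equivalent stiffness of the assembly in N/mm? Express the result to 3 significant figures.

12.2 N/mm

k_A = Gd⁴/(8D³N_a) = (78.7×10³)(8.6⁴)/(8·71.0³·12) = 12.529 N/mm
k_C = Gd⁴/(8D³N_a) = (81.7×10³)(6.9⁴)/(8·92.0³·21) = 1.4156 N/mm
Springs A,B series: k_AB = 1/(1/12.529+1/78) = 10.795 N/mm; parallel with C: k_eq = 10.795+1.4156 = 12.211 N/mm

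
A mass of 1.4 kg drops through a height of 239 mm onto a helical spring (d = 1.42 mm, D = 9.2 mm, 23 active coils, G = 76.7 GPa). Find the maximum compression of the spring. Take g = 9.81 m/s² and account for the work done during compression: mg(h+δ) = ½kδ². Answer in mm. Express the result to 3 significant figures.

k = Gd⁴/(8D³N_a) = (76.7×10³)(1.42⁴)/(8·9.2³·23) = 2.1765 N/mm
W = mg = 1.4 × 9.81 = 13.734 N
½kδ² − Wδ − Wh = 0 → δ = (W + √(W² + 2kWh))/k
δ = (13.734 + √(188.62 + 14288.7))/2.1765 = (13.734 + 120.32)/2.1765 = 61.591 mm

61.6 mm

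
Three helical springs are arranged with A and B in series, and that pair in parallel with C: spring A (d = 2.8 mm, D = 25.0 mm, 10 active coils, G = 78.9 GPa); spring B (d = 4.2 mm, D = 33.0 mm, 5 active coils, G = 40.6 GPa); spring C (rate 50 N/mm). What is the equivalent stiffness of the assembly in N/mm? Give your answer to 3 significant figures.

k_A = Gd⁴/(8D³N_a) = (78.9×10³)(2.8⁴)/(8·25.0³·10) = 3.8797 N/mm
k_B = Gd⁴/(8D³N_a) = (40.6×10³)(4.2⁴)/(8·33.0³·5) = 8.7886 N/mm
Springs A,B series: k_AB = 1/(1/3.8797+1/8.7886) = 2.6915 N/mm; parallel with C: k_eq = 2.6915+50 = 52.692 N/mm

52.7 N/mm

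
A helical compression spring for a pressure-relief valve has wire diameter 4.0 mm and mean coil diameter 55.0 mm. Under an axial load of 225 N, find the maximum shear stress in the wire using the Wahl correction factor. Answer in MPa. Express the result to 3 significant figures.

Spring index C = D/d = 55.0/4.0 = 13.7500
K_W = (4C−1)/(4C−4) + 0.615/C = 54.000/51.000 + 0.0447 = 1.1036
τ₀ = 8FD/(πd³) = 8·225·55.0/(π·4.0³) = 99000/201.06 = 492.39 MPa
τ_max = K·τ₀ = 1.1036 × 492.39 = 543.37 MPa

543 MPa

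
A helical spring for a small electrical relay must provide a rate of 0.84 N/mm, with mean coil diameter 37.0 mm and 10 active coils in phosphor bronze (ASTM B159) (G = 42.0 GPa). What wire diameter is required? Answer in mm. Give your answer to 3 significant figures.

3.00 mm

d = (8D³N_a·k / G)^(1/4) = (8·37.0³·10·0.84 / (42.0×10³))^0.25
  = (81.045)^0.25 = 3.0004 mm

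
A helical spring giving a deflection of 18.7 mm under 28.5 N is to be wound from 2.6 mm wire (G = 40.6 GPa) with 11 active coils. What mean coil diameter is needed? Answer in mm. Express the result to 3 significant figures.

Required rate k = F/δ = 28.5/18.7 = 1.5241 N/mm
D = (Gd⁴/(8N_a·k))^(1/3) = (40.6×10³·2.6⁴/(8·11·1.5241))^(1/3)
  = (13833.5)^(1/3) = 24.0055 mm

24.0 mm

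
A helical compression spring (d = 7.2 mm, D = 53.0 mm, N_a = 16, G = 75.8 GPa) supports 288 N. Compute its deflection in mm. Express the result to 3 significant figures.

k = Gd⁴/(8D³N_a) = (75.8×10³)(7.2⁴)/(8·53.0³·16) = 10.69 N/mm
δ = F/k = 288 / 10.69 = 26.942 mm

26.9 mm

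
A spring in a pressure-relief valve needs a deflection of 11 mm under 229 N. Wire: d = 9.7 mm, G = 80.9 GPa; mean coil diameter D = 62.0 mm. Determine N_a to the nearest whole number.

Required rate k = F/δ = 229/11 = 20.818 N/mm
N_a = Gd⁴/(8D³k) = (80.9×10³ × 9.7⁴)/(8 × 62.0³ × 20.818)
    = 7.16202e+08 / 3.96924e+07 = 18.04 → 18 coils

18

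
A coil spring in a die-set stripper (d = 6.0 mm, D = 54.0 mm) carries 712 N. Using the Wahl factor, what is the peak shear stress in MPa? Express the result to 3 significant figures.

527 MPa

Spring index C = D/d = 54.0/6.0 = 9.0000
K_W = (4C−1)/(4C−4) + 0.615/C = 35.000/32.000 + 0.0683 = 1.1621
τ₀ = 8FD/(πd³) = 8·712·54.0/(π·6.0³) = 307584/678.58 = 453.27 MPa
τ_max = K·τ₀ = 1.1621 × 453.27 = 526.74 MPa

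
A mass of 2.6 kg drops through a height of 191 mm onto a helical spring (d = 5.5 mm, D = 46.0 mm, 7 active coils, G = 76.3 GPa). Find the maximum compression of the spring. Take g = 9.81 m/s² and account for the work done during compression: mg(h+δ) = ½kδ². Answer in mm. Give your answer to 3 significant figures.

29.6 mm

k = Gd⁴/(8D³N_a) = (76.3×10³)(5.5⁴)/(8·46.0³·7) = 12.809 N/mm
W = mg = 2.6 × 9.81 = 25.506 N
½kδ² − Wδ − Wh = 0 → δ = (W + √(W² + 2kWh))/k
δ = (25.506 + √(650.56 + 124801))/12.809 = (25.506 + 354.19)/12.809 = 29.643 mm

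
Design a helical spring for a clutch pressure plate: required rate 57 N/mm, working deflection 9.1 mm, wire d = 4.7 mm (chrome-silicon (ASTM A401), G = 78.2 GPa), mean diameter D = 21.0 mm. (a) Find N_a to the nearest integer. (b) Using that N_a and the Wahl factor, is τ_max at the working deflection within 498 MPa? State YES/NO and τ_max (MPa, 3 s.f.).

(a) 9 coils; (b) YES, τ_max = 363 MPa

N_a = Gd⁴/(8D³k) = (78.2×10³)(4.7⁴)/(8·21.0³·57) = 9.036 → N_a = 9
Actual rate k = Gd⁴/(8D³·9) = 57.228 N/mm
Working load F = kδ = 57.228·9.1 = 520.77 N
C = 21.0/4.7 = 4.4681; K_W = (4C−1)/(4C−4)+0.615/C = 1.3539
τ_max = K_W·8FD/(πd³) = 1.3539·268.23 = 363.16 MPa
τ_max ≤ 498 MPa → acceptable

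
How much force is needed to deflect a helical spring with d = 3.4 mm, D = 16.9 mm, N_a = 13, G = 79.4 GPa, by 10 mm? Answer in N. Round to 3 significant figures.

211 N

k = Gd⁴/(8D³N_a) = (79.4×10³)(3.4⁴)/(8·16.9³·13) = 21.137 N/mm
F = k·δ = 21.137 × 10 = 211.37 N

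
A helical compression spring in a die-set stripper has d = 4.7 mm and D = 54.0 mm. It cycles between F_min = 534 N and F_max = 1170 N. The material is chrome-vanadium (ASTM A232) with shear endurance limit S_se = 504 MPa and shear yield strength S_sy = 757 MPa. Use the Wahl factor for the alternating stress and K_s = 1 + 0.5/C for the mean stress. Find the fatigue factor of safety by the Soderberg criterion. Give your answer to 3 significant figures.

C = D/d = 54.0/4.7 = 11.4894; K_W = (4C−1)/(4C−4)+0.615/C = 1.1250; K_s = 1+0.5/C = 1.0435
F_a = (F_max−F_min)/2 = 318 N; F_m = (F_max+F_min)/2 = 852 N
τ_a = K_W·8F_aD/(πd³) = 1.1250 × 421.18 = 473.84 MPa
τ_m = K_s·8F_mD/(πd³) = 1.0435 × 1128.4 = 1177.6 MPa
Soderberg: 1/n_f = τ_a/S_se + τ_m/S_sy = 473.84/504 + 1177.6/757 = 0.94016 + 1.55555 = 2.4957
n_f = 1/2.4957 = 0.4007

0.401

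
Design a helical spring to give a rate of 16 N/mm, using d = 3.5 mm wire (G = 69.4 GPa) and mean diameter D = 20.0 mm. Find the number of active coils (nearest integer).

N_a = Gd⁴/(8D³k) = (69.4×10³ × 3.5⁴)/(8 × 20.0³ × 16)
    = 1.04143e+07 / 1.024e+06 = 10.17 → 10 coils

10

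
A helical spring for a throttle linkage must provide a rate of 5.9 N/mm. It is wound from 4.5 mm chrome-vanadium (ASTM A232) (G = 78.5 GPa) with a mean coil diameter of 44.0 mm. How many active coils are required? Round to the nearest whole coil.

8

N_a = Gd⁴/(8D³k) = (78.5×10³ × 4.5⁴)/(8 × 44.0³ × 5.9)
    = 3.21899e+07 / 4.02068e+06 = 8.006 → 8 coils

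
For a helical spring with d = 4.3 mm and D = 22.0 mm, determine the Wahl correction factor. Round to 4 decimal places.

C = D/d = 22.0/4.3 = 5.1163
K_W = (4C−1)/(4C−4) + 0.615/C = 19.465/16.465 + 0.1202 = 1.3024

1.3024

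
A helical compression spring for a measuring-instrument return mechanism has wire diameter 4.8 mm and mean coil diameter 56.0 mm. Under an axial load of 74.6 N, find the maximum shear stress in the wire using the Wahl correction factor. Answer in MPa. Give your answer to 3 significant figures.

108 MPa

Spring index C = D/d = 56.0/4.8 = 11.6667
K_W = (4C−1)/(4C−4) + 0.615/C = 45.667/42.667 + 0.0527 = 1.1230
τ₀ = 8FD/(πd³) = 8·74.6·56.0/(π·4.8³) = 33420.8/347.44 = 96.193 MPa
τ_max = K·τ₀ = 1.1230 × 96.193 = 108.03 MPa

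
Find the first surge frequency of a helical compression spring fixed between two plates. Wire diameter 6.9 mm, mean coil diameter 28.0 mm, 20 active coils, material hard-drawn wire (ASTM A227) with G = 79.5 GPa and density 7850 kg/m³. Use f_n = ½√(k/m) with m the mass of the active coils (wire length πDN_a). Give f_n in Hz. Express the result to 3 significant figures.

158 Hz

k = Gd⁴/(8D³N_a) = (79.5×10³)(6.9⁴)/(8·28.0³·20) = 51.306 N/mm = 51306 N/m
Wire length L = πDN_a = π·28.0·20 = 1759.3 mm
m = ρ·(πd²/4)·L = 7850 × 37.393×10⁻⁶ m² × 1.7593 m = 0.51641 kg
f_n = ½√(k/m) = 0.5·√(51306/0.51641) = 0.5·√(99351) = 157.6 Hz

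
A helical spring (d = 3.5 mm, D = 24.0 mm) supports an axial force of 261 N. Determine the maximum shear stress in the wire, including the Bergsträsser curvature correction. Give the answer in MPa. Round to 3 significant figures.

448 MPa

Spring index C = D/d = 24.0/3.5 = 6.8571
K_B = (4C+2)/(4C−3) = 29.429/24.429 = 1.2047
τ₀ = 8FD/(πd³) = 8·261·24.0/(π·3.5³) = 50112/134.7 = 372.04 MPa
τ_max = K·τ₀ = 1.2047 × 372.04 = 448.19 MPa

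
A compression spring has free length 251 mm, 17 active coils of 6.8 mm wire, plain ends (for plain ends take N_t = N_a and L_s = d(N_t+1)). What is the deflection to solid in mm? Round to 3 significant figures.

129 mm

N_t = 17; L_s = 6.8·18 = 122.4 mm
δ_solid = L₀ − L_s = 251 − 122.4 = 128.6 mm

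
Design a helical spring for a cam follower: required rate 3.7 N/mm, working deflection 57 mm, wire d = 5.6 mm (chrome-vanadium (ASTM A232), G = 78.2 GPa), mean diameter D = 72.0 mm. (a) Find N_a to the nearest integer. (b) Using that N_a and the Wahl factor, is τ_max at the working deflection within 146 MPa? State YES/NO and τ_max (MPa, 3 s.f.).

(a) 7 coils; (b) NO, τ_max = 243 MPa

N_a = Gd⁴/(8D³k) = (78.2×10³)(5.6⁴)/(8·72.0³·3.7) = 6.961 → N_a = 7
Actual rate k = Gd⁴/(8D³·7) = 3.6794 N/mm
Working load F = kδ = 3.6794·57 = 209.72 N
C = 72.0/5.6 = 12.8571; K_W = (4C−1)/(4C−4)+0.615/C = 1.1111
τ_max = K_W·8FD/(πd³) = 1.1111·218.96 = 243.28 MPa
τ_max > 146 MPa → exceeds allowable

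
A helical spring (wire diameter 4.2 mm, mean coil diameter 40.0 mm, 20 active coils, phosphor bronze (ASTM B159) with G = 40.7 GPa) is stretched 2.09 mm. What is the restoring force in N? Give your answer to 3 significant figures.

k = Gd⁴/(8D³N_a) = (40.7×10³)(4.2⁴)/(8·40.0³·20) = 1.2368 N/mm
F = k·δ = 1.2368 × 2.09 = 2.5849 N

2.58 N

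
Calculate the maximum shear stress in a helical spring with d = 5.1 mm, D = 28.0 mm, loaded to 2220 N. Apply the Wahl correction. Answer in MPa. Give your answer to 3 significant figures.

Spring index C = D/d = 28.0/5.1 = 5.4902
K_W = (4C−1)/(4C−4) + 0.615/C = 20.961/17.961 + 0.1120 = 1.2790
τ₀ = 8FD/(πd³) = 8·2220·28.0/(π·5.1³) = 497280/416.74 = 1193.3 MPa
τ_max = K·τ₀ = 1.2790 × 1193.3 = 1526.3 MPa

1530 MPa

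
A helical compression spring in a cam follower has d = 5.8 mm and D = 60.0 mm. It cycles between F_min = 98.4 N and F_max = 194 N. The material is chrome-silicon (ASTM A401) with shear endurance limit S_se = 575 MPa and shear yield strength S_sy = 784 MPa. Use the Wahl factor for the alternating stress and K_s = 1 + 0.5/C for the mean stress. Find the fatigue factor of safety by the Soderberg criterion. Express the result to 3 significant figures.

4.40

C = D/d = 60.0/5.8 = 10.3448; K_W = (4C−1)/(4C−4)+0.615/C = 1.1397; K_s = 1+0.5/C = 1.0483
F_a = (F_max−F_min)/2 = 47.8 N; F_m = (F_max+F_min)/2 = 146.2 N
τ_a = K_W·8F_aD/(πd³) = 1.1397 × 37.431 = 42.661 MPa
τ_m = K_s·8F_mD/(πd³) = 1.0483 × 114.49 = 120.02 MPa
Soderberg: 1/n_f = τ_a/S_se + τ_m/S_sy = 42.661/575 + 120.02/784 = 0.07419 + 0.15309 = 0.22728
n_f = 1/0.22728 = 4.4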